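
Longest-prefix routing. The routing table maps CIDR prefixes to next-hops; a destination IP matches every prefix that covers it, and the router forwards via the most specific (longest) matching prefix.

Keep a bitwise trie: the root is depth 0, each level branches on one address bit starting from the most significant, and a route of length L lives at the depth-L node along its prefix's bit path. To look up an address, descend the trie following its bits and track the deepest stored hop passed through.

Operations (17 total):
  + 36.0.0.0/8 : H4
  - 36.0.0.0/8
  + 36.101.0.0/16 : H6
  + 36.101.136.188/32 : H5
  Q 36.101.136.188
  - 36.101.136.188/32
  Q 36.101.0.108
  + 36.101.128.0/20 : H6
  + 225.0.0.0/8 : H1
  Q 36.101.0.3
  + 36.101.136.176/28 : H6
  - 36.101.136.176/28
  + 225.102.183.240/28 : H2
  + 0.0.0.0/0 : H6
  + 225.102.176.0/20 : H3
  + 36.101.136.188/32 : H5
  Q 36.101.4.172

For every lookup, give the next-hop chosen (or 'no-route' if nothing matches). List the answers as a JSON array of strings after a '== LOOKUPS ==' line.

Apply in order:
  + 36.0.0.0/8 (H4) depth=8
  - 36.0.0.0/8 clear@8
  + 36.101.0.0/16 (H6) depth=16
  + 36.101.136.188/32 (H5) depth=32
  Q 36.101.136.188: descend 00100100011001011000100010111100 ; hops seen [H6,H5] ; pick H5
  - 36.101.136.188/32 clear@32
  Q 36.101.0.108: descend 0010010001100101 ; hops seen [H6] ; pick H6
  + 36.101.128.0/20 (H6) depth=20
  + 225.0.0.0/8 (H1) depth=8
  Q 36.101.0.3: descend 0010010001100101 ; hops seen [H6] ; pick H6
  + 36.101.136.176/28 (H6) depth=28
  - 36.101.136.176/28 clear@28
  + 225.102.183.240/28 (H2) depth=28
  + 0.0.0.0/0 (H6) depth=0
  + 225.102.176.0/20 (H3) depth=20
  + 36.101.136.188/32 (H5) depth=32
  Q 36.101.4.172: descend 0010010001100101 ; hops seen [H6,H6] ; pick H6

== LOOKUPS ==
["H5","H6","H6","H6"]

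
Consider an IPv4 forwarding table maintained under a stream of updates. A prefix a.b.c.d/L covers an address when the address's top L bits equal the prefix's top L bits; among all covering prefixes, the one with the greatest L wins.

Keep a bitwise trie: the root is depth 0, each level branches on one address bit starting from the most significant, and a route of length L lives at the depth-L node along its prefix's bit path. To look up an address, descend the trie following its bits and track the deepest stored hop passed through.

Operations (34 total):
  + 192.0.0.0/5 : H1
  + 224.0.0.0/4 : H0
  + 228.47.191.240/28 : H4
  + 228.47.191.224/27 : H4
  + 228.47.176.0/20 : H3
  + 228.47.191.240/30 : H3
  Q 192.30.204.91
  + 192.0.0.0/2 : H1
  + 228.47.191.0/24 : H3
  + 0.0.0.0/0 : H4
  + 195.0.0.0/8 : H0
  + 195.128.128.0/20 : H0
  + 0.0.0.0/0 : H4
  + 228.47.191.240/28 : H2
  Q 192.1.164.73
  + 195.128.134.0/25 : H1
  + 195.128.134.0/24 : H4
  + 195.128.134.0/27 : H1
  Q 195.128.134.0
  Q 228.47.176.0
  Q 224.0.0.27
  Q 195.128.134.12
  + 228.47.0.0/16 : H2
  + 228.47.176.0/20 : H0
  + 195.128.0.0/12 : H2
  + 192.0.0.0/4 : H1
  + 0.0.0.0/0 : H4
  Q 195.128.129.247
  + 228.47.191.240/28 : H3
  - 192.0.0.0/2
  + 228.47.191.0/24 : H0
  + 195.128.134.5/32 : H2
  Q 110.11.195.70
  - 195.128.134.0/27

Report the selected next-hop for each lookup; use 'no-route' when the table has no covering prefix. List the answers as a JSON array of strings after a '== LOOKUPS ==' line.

Trace:
  + 192.0.0.0/5 (H1) depth=5
  + 224.0.0.0/4 (H0) depth=4
  + 228.47.191.240/28 (H4) depth=28
  + 228.47.191.224/27 (H4) depth=27
  + 228.47.176.0/20 (H3) depth=20
  + 228.47.191.240/30 (H3) depth=30
  lookup 192.30.204.91: bits 11000 walk d0:-→d1:-→d2:-→d3:-→d4:-→d5:H1 -> H1
  + 192.0.0.0/2 (H1) depth=2
  + 228.47.191.0/24 (H3) depth=24
  + 0.0.0.0/0 (H4) depth=0
  + 195.0.0.0/8 (H0) depth=8
  + 195.128.128.0/20 (H0) depth=20
  + 0.0.0.0/0 (H4) depth=0
  + 228.47.191.240/28 (H2) depth=28
  lookup 192.1.164.73: bits 110000 walk d0:H4→d1:-→d2:H1→d3:-→d4:-→d5:H1→d6:- -> H1
  + 195.128.134.0/25 (H1) depth=25
  + 195.128.134.0/24 (H4) depth=24
  + 195.128.134.0/27 (H1) depth=27
  lookup 195.128.134.0: bits 110000111000000010000110000 walk d0:H4→d1:-→d2:H1→d3:-→d4:-→d5:H1→d6:-→d7:-→d8:H0→d9:-→d10:-→d11:-→d12:-→d13:-→d14:-→d15:-→d16:-→d17:-→d18:-→d19:-→d20:H0→d21:-→d22:-→d23:-→d24:H4→d25:H1→d26:-→d27:H1 -> H1
  lookup 228.47.176.0: bits 11100100001011111011 walk d0:H4→d1:-→d2:H1→d3:-→d4:H0→d5:-→d6:-→d7:-→d8:-→d9:-→d10:-→d11:-→d12:-→d13:-→d14:-→d15:-→d16:-→d17:-→d18:-→d19:-→d20:H3 -> H3
  lookup 224.0.0.27: bits 11100 walk d0:H4→d1:-→d2:H1→d3:-→d4:H0→d5:- -> H0
  lookup 195.128.134.12: bits 110000111000000010000110000 walk d0:H4→d1:-→d2:H1→d3:-→d4:-→d5:H1→d6:-→d7:-→d8:H0→d9:-→d10:-→d11:-→d12:-→d13:-→d14:-→d15:-→d16:-→d17:-→d18:-→d19:-→d20:H0→d21:-→d22:-→d23:-→d24:H4→d25:H1→d26:-→d27:H1 -> H1
  + 228.47.0.0/16 (H2) depth=16
  + 228.47.176.0/20 (H0) depth=20
  + 195.128.0.0/12 (H2) depth=12
  + 192.0.0.0/4 (H1) depth=4
  + 0.0.0.0/0 (H4) depth=0
  lookup 195.128.129.247: bits 110000111000000010000 walk d0:H4→d1:-→d2:H1→d3:-→d4:H1→d5:H1→d6:-→d7:-→d8:H0→d9:-→d10:-→d11:-→d12:H2→d13:-→d14:-→d15:-→d16:-→d17:-→d18:-→d19:-→d20:H0→d21:- -> H0
  + 228.47.191.240/28 (H3) depth=28
  del 192.0.0.0/2 (clear depth 2)
  + 228.47.191.0/24 (H0) depth=24
  + 195.128.134.5/32 (H2) depth=32
  lookup 110.11.195.70: bits ε walk d0:H4 -> H4
  del 195.128.134.0/27 (clear depth 27)

== LOOKUPS ==
["H1","H1","H1","H3","H0","H1","H0","H4"]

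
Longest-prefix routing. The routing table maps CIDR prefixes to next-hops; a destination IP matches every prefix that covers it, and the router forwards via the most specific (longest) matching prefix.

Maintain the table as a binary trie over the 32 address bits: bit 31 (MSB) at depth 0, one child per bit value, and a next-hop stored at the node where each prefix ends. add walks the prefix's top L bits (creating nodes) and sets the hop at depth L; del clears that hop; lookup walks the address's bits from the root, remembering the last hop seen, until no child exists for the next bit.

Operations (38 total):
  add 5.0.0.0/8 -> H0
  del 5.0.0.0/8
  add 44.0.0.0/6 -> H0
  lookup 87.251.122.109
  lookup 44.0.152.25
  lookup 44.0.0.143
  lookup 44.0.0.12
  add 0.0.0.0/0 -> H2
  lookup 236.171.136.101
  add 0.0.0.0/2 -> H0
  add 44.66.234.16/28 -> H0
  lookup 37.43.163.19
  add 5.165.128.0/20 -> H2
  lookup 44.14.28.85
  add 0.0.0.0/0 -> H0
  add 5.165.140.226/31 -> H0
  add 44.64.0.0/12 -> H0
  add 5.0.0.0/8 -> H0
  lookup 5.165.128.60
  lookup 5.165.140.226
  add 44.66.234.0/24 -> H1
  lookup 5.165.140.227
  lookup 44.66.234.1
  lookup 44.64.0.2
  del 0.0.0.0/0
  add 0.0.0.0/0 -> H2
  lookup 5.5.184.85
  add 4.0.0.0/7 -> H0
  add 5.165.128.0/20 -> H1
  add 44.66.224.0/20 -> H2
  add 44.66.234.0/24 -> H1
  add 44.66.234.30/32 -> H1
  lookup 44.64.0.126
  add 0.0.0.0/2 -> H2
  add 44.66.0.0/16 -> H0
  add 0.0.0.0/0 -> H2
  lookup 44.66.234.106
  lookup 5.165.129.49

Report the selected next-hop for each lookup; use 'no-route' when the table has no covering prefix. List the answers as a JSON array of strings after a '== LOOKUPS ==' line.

Process each operation:
  + 5.0.0.0/8 (H0) depth=8
  - 5.0.0.0/8 clear@8
  + 44.0.0.0/6 (H0) depth=6
  ? 87.251.122.109  path d0:-→d1:-  best=no-route
  ? 44.0.152.25  path d0:-→d1:-→d2:-→d3:-→d4:-→d5:-→d6:H0  best=H0
  ? 44.0.0.143  path d0:-→d1:-→d2:-→d3:-→d4:-→d5:-→d6:H0  best=H0
  ? 44.0.0.12  path d0:-→d1:-→d2:-→d3:-→d4:-→d5:-→d6:H0  best=H0
  + 0.0.0.0/0 (H2) depth=0
  ? 236.171.136.101  path d0:H2  best=H2
  + 0.0.0.0/2 (H0) depth=2
  + 44.66.234.16/28 (H0) depth=28
  ? 37.43.163.19  path d0:H2→d1:-→d2:H0→d3:-→d4:-  best=H0
  + 5.165.128.0/20 (H2) depth=20
  ? 44.14.28.85  path d0:H2→d1:-→d2:H0→d3:-→d4:-→d5:-→d6:H0→d7:-→d8:-→d9:-  best=H0
  + 0.0.0.0/0 (H0) depth=0
  + 5.165.140.226/31 (H0) depth=31
  + 44.64.0.0/12 (H0) depth=12
  + 5.0.0.0/8 (H0) depth=8
  ? 5.165.128.60  path d0:H0→d1:-→d2:H0→d3:-→d4:-→d5:-→d6:-→d7:-→d8:H0→d9:-→d10:-→d11:-→d12:-→d13:-→d14:-→d15:-→d16:-→d17:-→d18:-→d19:-→d20:H2  best=H2
  ? 5.165.140.226  path d0:H0→d1:-→d2:H0→d3:-→d4:-→d5:-→d6:-→d7:-→d8:H0→d9:-→d10:-→d11:-→d12:-→d13:-→d14:-→d15:-→d16:-→d17:-→d18:-→d19:-→d20:H2→d21:-→d22:-→d23:-→d24:-→d25:-→d26:-→d27:-→d28:-→d29:-→d30:-→d31:H0  best=H0
  + 44.66.234.0/24 (H1) depth=24
  ? 5.165.140.227  path d0:H0→d1:-→d2:H0→d3:-→d4:-→d5:-→d6:-→d7:-→d8:H0→d9:-→d10:-→d11:-→d12:-→d13:-→d14:-→d15:-→d16:-→d17:-→d18:-→d19:-→d20:H2→d21:-→d22:-→d23:-→d24:-→d25:-→d26:-→d27:-→d28:-→d29:-→d30:-→d31:H0  best=H0
  ? 44.66.234.1  path d0:H0→d1:-→d2:H0→d3:-→d4:-→d5:-→d6:H0→d7:-→d8:-→d9:-→d10:-→d11:-→d12:H0→d13:-→d14:-→d15:-→d16:-→d17:-→d18:-→d19:-→d20:-→d21:-→d22:-→d23:-→d24:H1→d25:-→d26:-→d27:-  best=H1
  ? 44.64.0.2  path d0:H0→d1:-→d2:H0→d3:-→d4:-→d5:-→d6:H0→d7:-→d8:-→d9:-→d10:-→d11:-→d12:H0→d13:-→d14:-  best=H0
  - 0.0.0.0/0 clear@0
  + 0.0.0.0/0 (H2) depth=0
  ? 5.5.184.85  path d0:H2→d1:-→d2:H0→d3:-→d4:-→d5:-→d6:-→d7:-→d8:H0  best=H0
  + 4.0.0.0/7 (H0) depth=7
  + 5.165.128.0/20 (H1) depth=20
  + 44.66.224.0/20 (H2) depth=20
  + 44.66.234.0/24 (H1) depth=24
  + 44.66.234.30/32 (H1) depth=32
  ? 44.64.0.126  path d0:H2→d1:-→d2:H0→d3:-→d4:-→d5:-→d6:H0→d7:-→d8:-→d9:-→d10:-→d11:-→d12:H0→d13:-→d14:-  best=H0
  + 0.0.0.0/2 (H2) depth=2
  + 44.66.0.0/16 (H0) depth=16
  + 0.0.0.0/0 (H2) depth=0
  ? 44.66.234.106  path d0:H2→d1:-→d2:H2→d3:-→d4:-→d5:-→d6:H0→d7:-→d8:-→d9:-→d10:-→d11:-→d12:H0→d13:-→d14:-→d15:-→d16:H0→d17:-→d18:-→d19:-→d20:H2→d21:-→d22:-→d23:-→d24:H1→d25:-  best=H1
  ? 5.165.129.49  path d0:H2→d1:-→d2:H2→d3:-→d4:-→d5:-→d6:-→d7:H0→d8:H0→d9:-→d10:-→d11:-→d12:-→d13:-→d14:-→d15:-→d16:-→d17:-→d18:-→d19:-→d20:H1  best=H1

== LOOKUPS ==
["no-route","H0","H0","H0","H2","H0","H0","H2","H0","H0","H1","H0","H0","H0","H1","H1"]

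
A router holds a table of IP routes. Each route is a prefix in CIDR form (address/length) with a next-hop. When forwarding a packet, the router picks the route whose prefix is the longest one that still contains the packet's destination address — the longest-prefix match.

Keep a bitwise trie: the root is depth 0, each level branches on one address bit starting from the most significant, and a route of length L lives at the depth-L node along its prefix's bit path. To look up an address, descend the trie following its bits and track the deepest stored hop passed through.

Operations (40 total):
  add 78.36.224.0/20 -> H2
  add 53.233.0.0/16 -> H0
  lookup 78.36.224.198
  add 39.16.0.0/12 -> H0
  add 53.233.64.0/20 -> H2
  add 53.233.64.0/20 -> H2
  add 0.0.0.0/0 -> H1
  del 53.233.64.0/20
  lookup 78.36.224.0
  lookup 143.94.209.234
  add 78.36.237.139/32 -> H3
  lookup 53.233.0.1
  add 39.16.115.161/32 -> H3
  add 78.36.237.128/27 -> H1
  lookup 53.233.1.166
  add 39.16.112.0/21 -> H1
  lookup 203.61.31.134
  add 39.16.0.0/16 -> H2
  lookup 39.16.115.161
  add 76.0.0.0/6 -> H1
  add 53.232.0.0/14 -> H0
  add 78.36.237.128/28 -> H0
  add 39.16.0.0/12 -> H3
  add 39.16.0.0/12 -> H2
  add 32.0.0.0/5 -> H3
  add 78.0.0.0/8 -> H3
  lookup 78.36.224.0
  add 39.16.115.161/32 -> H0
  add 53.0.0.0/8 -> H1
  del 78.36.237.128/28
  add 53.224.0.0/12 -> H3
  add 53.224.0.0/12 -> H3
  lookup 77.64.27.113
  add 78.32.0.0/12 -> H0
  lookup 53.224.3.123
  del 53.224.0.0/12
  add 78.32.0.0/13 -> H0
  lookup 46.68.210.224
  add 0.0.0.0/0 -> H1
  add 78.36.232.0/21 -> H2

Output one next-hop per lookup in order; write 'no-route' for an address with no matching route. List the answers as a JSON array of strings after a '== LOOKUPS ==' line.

Process each operation:
  + 78.36.224.0/20 (H2) depth=20
  + 53.233.0.0/16 (H0) depth=16
  lookup 78.36.224.198: bits 01001110001001001110 walk d0:-→d1:-→d2:-→d3:-→d4:-→d5:-→d6:-→d7:-→d8:-→d9:-→d10:-→d11:-→d12:-→d13:-→d14:-→d15:-→d16:-→d17:-→d18:-→d19:-→d20:H2 -> H2
  + 39.16.0.0/12 (H0) depth=12
  + 53.233.64.0/20 (H2) depth=20
  + 53.233.64.0/20 (H2) depth=20
  + 0.0.0.0/0 (H1) depth=0
  del 53.233.64.0/20 (clear depth 20)
  lookup 78.36.224.0: bits 01001110001001001110 walk d0:H1→d1:-→d2:-→d3:-→d4:-→d5:-→d6:-→d7:-→d8:-→d9:-→d10:-→d11:-→d12:-→d13:-→d14:-→d15:-→d16:-→d17:-→d18:-→d19:-→d20:H2 -> H2
  lookup 143.94.209.234: bits ε walk d0:H1 -> H1
  + 78.36.237.139/32 (H3) depth=32
  lookup 53.233.0.1: bits 00110101111010010 walk d0:H1→d1:-→d2:-→d3:-→d4:-→d5:-→d6:-→d7:-→d8:-→d9:-→d10:-→d11:-→d12:-→d13:-→d14:-→d15:-→d16:H0→d17:- -> H0
  + 39.16.115.161/32 (H3) depth=32
  + 78.36.237.128/27 (H1) depth=27
  lookup 53.233.1.166: bits 00110101111010010 walk d0:H1→d1:-→d2:-→d3:-→d4:-→d5:-→d6:-→d7:-→d8:-→d9:-→d10:-→d11:-→d12:-→d13:-→d14:-→d15:-→d16:H0→d17:- -> H0
  + 39.16.112.0/21 (H1) depth=21
  lookup 203.61.31.134: bits ε walk d0:H1 -> H1
  + 39.16.0.0/16 (H2) depth=16
  lookup 39.16.115.161: bits 00100111000100000111001110100001 walk d0:H1→d1:-→d2:-→d3:-→d4:-→d5:-→d6:-→d7:-→d8:-→d9:-→d10:-→d11:-→d12:H0→d13:-→d14:-→d15:-→d16:H2→d17:-→d18:-→d19:-→d20:-→d21:H1→d22:-→d23:-→d24:-→d25:-→d26:-→d27:-→d28:-→d29:-→d30:-→d31:-→d32:H3 -> H3
  + 76.0.0.0/6 (H1) depth=6
  + 53.232.0.0/14 (H0) depth=14
  + 78.36.237.128/28 (H0) depth=28
  + 39.16.0.0/12 (H3) depth=12
  + 39.16.0.0/12 (H2) depth=12
  + 32.0.0.0/5 (H3) depth=5
  + 78.0.0.0/8 (H3) depth=8
  lookup 78.36.224.0: bits 01001110001001001110 walk d0:H1→d1:-→d2:-→d3:-→d4:-→d5:-→d6:H1→d7:-→d8:H3→d9:-→d10:-→d11:-→d12:-→d13:-→d14:-→d15:-→d16:-→d17:-→d18:-→d19:-→d20:H2 -> H2
  + 39.16.115.161/32 (H0) depth=32
  + 53.0.0.0/8 (H1) depth=8
  del 78.36.237.128/28 (clear depth 28)
  + 53.224.0.0/12 (H3) depth=12
  + 53.224.0.0/12 (H3) depth=12
  lookup 77.64.27.113: bits 010011 walk d0:H1→d1:-→d2:-→d3:-→d4:-→d5:-→d6:H1 -> H1
  + 78.32.0.0/12 (H0) depth=12
  lookup 53.224.3.123: bits 001101011110 walk d0:H1→d1:-→d2:-→d3:-→d4:-→d5:-→d6:-→d7:-→d8:H1→d9:-→d10:-→d11:-→d12:H3 -> H3
  del 53.224.0.0/12 (clear depth 12)
  + 78.32.0.0/13 (H0) depth=13
  lookup 46.68.210.224: bits 0010 walk d0:H1→d1:-→d2:-→d3:-→d4:- -> H1
  + 0.0.0.0/0 (H1) depth=0
  + 78.36.232.0/21 (H2) depth=21

== LOOKUPS ==
["H2","H2","H1","H0","H0","H1","H3","H2","H1","H3","H1"]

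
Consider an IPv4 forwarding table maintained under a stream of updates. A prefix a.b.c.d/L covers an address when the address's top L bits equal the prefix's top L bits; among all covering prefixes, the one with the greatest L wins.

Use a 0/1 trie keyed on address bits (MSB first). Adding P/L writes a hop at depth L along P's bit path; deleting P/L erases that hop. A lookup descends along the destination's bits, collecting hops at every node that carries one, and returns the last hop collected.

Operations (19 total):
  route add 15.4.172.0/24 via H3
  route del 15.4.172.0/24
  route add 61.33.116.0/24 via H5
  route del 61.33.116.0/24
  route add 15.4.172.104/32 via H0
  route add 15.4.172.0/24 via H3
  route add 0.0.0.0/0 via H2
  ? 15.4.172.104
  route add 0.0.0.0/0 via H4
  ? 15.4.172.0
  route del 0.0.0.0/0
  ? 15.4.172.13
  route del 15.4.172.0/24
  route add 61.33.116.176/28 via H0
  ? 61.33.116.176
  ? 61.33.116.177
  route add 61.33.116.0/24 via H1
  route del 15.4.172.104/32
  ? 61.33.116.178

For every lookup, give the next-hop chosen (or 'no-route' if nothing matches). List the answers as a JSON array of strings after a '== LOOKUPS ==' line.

Apply in order:
  add 15.4.172.0/24 -> H3 at depth 24
  del 15.4.172.0/24 (clear depth 24)
  add 61.33.116.0/24 -> H5 at depth 24
  del 61.33.116.0/24 (clear depth 24)
  add 15.4.172.104/32 -> H0 at depth 32
  add 15.4.172.0/24 -> H3 at depth 24
  add 0.0.0.0/0 -> H2 at depth 0
  ? 15.4.172.104  path d0:H2→d1:-→d2:-→d3:-→d4:-→d5:-→d6:-→d7:-→d8:-→d9:-→d10:-→d11:-→d12:-→d13:-→d14:-→d15:-→d16:-→d17:-→d18:-→d19:-→d20:-→d21:-→d22:-→d23:-→d24:H3→d25:-→d26:-→d27:-→d28:-→d29:-→d30:-→d31:-→d32:H0  best=H0
  add 0.0.0.0/0 -> H4 at depth 0
  ? 15.4.172.0  path d0:H4→d1:-→d2:-→d3:-→d4:-→d5:-→d6:-→d7:-→d8:-→d9:-→d10:-→d11:-→d12:-→d13:-→d14:-→d15:-→d16:-→d17:-→d18:-→d19:-→d20:-→d21:-→d22:-→d23:-→d24:H3→d25:-  best=H3
  del 0.0.0.0/0 (clear depth 0)
  ? 15.4.172.13  path d0:-→d1:-→d2:-→d3:-→d4:-→d5:-→d6:-→d7:-→d8:-→d9:-→d10:-→d11:-→d12:-→d13:-→d14:-→d15:-→d16:-→d17:-→d18:-→d19:-→d20:-→d21:-→d22:-→d23:-→d24:H3→d25:-  best=H3
  del 15.4.172.0/24 (clear depth 24)
  add 61.33.116.176/28 -> H0 at depth 28
  ? 61.33.116.176  path d0:-→d1:-→d2:-→d3:-→d4:-→d5:-→d6:-→d7:-→d8:-→d9:-→d10:-→d11:-→d12:-→d13:-→d14:-→d15:-→d16:-→d17:-→d18:-→d19:-→d20:-→d21:-→d22:-→d23:-→d24:-→d25:-→d26:-→d27:-→d28:H0  best=H0
  ? 61.33.116.177  path d0:-→d1:-→d2:-→d3:-→d4:-→d5:-→d6:-→d7:-→d8:-→d9:-→d10:-→d11:-→d12:-→d13:-→d14:-→d15:-→d16:-→d17:-→d18:-→d19:-→d20:-→d21:-→d22:-→d23:-→d24:-→d25:-→d26:-→d27:-→d28:H0  best=H0
  add 61.33.116.0/24 -> H1 at depth 24
  del 15.4.172.104/32 (clear depth 32)
  ? 61.33.116.178  path d0:-→d1:-→d2:-→d3:-→d4:-→d5:-→d6:-→d7:-→d8:-→d9:-→d10:-→d11:-→d12:-→d13:-→d14:-→d15:-→d16:-→d17:-→d18:-→d19:-→d20:-→d21:-→d22:-→d23:-→d24:H1→d25:-→d26:-→d27:-→d28:H0  best=H0

== LOOKUPS ==
["H0","H3","H3","H0","H0","H0"]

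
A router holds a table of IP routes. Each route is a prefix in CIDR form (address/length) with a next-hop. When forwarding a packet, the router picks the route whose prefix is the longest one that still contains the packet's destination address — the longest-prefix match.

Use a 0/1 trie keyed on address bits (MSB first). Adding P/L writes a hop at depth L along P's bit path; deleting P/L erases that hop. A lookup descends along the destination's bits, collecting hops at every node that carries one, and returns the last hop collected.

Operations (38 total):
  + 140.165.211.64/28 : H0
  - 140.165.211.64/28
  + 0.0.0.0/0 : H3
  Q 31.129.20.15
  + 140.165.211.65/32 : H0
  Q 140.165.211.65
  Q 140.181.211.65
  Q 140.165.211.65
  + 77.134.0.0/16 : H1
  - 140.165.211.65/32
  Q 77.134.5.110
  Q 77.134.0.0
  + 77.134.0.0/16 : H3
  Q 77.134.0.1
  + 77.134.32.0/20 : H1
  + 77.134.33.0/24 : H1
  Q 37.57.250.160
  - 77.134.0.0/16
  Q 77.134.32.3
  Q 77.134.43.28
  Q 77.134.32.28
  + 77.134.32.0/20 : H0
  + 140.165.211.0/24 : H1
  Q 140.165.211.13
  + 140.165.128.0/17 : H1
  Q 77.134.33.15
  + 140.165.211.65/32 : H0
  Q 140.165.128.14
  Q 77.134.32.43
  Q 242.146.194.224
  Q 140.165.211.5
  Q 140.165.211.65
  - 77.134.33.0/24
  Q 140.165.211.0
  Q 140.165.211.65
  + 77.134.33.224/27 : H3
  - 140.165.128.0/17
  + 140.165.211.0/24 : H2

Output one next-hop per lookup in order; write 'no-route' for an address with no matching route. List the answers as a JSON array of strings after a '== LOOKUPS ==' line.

Apply in order:
  + 140.165.211.64/28 (H0) depth=28
  del 140.165.211.64/28 (clear depth 28)
  + 0.0.0.0/0 (H3) depth=0
  Q 31.129.20.15: descend ε ; hops seen [H3] ; pick H3
  + 140.165.211.65/32 (H0) depth=32
  Q 140.165.211.65: descend 10001100101001011101001101000001 ; hops seen [H3,H0] ; pick H0
  Q 140.181.211.65: descend 10001100101 ; hops seen [H3] ; pick H3
  Q 140.165.211.65: descend 10001100101001011101001101000001 ; hops seen [H3,H0] ; pick H0
  + 77.134.0.0/16 (H1) depth=16
  del 140.165.211.65/32 (clear depth 32)
  Q 77.134.5.110: descend 0100110110000110 ; hops seen [H3,H1] ; pick H1
  Q 77.134.0.0: descend 0100110110000110 ; hops seen [H3,H1] ; pick H1
  + 77.134.0.0/16 (H3) depth=16
  Q 77.134.0.1: descend 0100110110000110 ; hops seen [H3,H3] ; pick H3
  + 77.134.32.0/20 (H1) depth=20
  + 77.134.33.0/24 (H1) depth=24
  Q 37.57.250.160: descend 0 ; hops seen [H3] ; pick H3
  del 77.134.0.0/16 (clear depth 16)
  Q 77.134.32.3: descend 01001101100001100010000 ; hops seen [H3,H1] ; pick H1
  Q 77.134.43.28: descend 01001101100001100010 ; hops seen [H3,H1] ; pick H1
  Q 77.134.32.28: descend 01001101100001100010000 ; hops seen [H3,H1] ; pick H1
  + 77.134.32.0/20 (H0) depth=20
  + 140.165.211.0/24 (H1) depth=24
  Q 140.165.211.13: descend 1000110010100101110100110 ; hops seen [H3,H1] ; pick H1
  + 140.165.128.0/17 (H1) depth=17
  Q 77.134.33.15: descend 010011011000011000100001 ; hops seen [H3,H0,H1] ; pick H1
  + 140.165.211.65/32 (H0) depth=32
  Q 140.165.128.14: descend 10001100101001011 ; hops seen [H3,H1] ; pick H1
  Q 77.134.32.43: descend 01001101100001100010000 ; hops seen [H3,H0] ; pick H0
  Q 242.146.194.224: descend 1 ; hops seen [H3] ; pick H3
  Q 140.165.211.5: descend 1000110010100101110100110 ; hops seen [H3,H1,H1] ; pick H1
  Q 140.165.211.65: descend 10001100101001011101001101000001 ; hops seen [H3,H1,H1,H0] ; pick H0
  del 77.134.33.0/24 (clear depth 24)
  Q 140.165.211.0: descend 1000110010100101110100110 ; hops seen [H3,H1,H1] ; pick H1
  Q 140.165.211.65: descend 10001100101001011101001101000001 ; hops seen [H3,H1,H1,H0] ; pick H0
  + 77.134.33.224/27 (H3) depth=27
  del 140.165.128.0/17 (clear depth 17)
  + 140.165.211.0/24 (H2) depth=24

== LOOKUPS ==
["H3","H0","H3","H0","H1","H1","H3","H3","H1","H1","H1","H1","H1","H1","H0","H3","H1","H0","H1","H0"]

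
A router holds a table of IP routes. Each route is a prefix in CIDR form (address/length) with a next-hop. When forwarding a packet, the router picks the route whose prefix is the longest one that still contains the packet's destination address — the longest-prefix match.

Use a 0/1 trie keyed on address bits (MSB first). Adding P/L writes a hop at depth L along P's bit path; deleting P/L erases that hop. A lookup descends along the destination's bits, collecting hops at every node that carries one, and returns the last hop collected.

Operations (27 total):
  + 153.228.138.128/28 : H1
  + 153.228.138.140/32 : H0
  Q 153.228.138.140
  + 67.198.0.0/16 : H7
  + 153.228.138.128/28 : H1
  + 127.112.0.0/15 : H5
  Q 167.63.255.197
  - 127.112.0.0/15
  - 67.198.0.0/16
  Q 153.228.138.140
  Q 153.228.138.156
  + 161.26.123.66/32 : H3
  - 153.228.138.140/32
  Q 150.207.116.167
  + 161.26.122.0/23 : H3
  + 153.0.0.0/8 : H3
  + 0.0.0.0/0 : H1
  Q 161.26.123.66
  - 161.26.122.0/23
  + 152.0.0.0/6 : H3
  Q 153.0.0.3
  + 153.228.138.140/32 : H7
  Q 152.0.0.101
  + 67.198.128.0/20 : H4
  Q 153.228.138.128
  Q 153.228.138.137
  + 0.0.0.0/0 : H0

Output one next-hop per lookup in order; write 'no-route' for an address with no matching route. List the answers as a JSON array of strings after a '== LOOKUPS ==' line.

Process each operation:
  + 153.228.138.128/28 (H1) depth=28
  + 153.228.138.140/32 (H0) depth=32
  lookup 153.228.138.140: bits 10011001111001001000101010001100 walk d0:-→d1:-→d2:-→d3:-→d4:-→d5:-→d6:-→d7:-→d8:-→d9:-→d10:-→d11:-→d12:-→d13:-→d14:-→d15:-→d16:-→d17:-→d18:-→d19:-→d20:-→d21:-→d22:-→d23:-→d24:-→d25:-→d26:-→d27:-→d28:H1→d29:-→d30:-→d31:-→d32:H0 -> H0
  + 67.198.0.0/16 (H7) depth=16
  + 153.228.138.128/28 (H1) depth=28
  + 127.112.0.0/15 (H5) depth=15
  lookup 167.63.255.197: bits 10 walk d0:-→d1:-→d2:- -> no-route
  del 127.112.0.0/15 (clear depth 15)
  del 67.198.0.0/16 (clear depth 16)
  lookup 153.228.138.140: bits 10011001111001001000101010001100 walk d0:-→d1:-→d2:-→d3:-→d4:-→d5:-→d6:-→d7:-→d8:-→d9:-→d10:-→d11:-→d12:-→d13:-→d14:-→d15:-→d16:-→d17:-→d18:-→d19:-→d20:-→d21:-→d22:-→d23:-→d24:-→d25:-→d26:-→d27:-→d28:H1→d29:-→d30:-→d31:-→d32:H0 -> H0
  lookup 153.228.138.156: bits 100110011110010010001010100 walk d0:-→d1:-→d2:-→d3:-→d4:-→d5:-→d6:-→d7:-→d8:-→d9:-→d10:-→d11:-→d12:-→d13:-→d14:-→d15:-→d16:-→d17:-→d18:-→d19:-→d20:-→d21:-→d22:-→d23:-→d24:-→d25:-→d26:-→d27:- -> no-route
  + 161.26.123.66/32 (H3) depth=32
  del 153.228.138.140/32 (clear depth 32)
  lookup 150.207.116.167: bits 1001 walk d0:-→d1:-→d2:-→d3:-→d4:- -> no-route
  + 161.26.122.0/23 (H3) depth=23
  + 153.0.0.0/8 (H3) depth=8
  + 0.0.0.0/0 (H1) depth=0
  lookup 161.26.123.66: bits 10100001000110100111101101000010 walk d0:H1→d1:-→d2:-→d3:-→d4:-→d5:-→d6:-→d7:-→d8:-→d9:-→d10:-→d11:-→d12:-→d13:-→d14:-→d15:-→d16:-→d17:-→d18:-→d19:-→d20:-→d21:-→d22:-→d23:H3→d24:-→d25:-→d26:-→d27:-→d28:-→d29:-→d30:-→d31:-→d32:H3 -> H3
  del 161.26.122.0/23 (clear depth 23)
  + 152.0.0.0/6 (H3) depth=6
  lookup 153.0.0.3: bits 10011001 walk d0:H1→d1:-→d2:-→d3:-→d4:-→d5:-→d6:H3→d7:-→d8:H3 -> H3
  + 153.228.138.140/32 (H7) depth=32
  lookup 152.0.0.101: bits 1001100 walk d0:H1→d1:-→d2:-→d3:-→d4:-→d5:-→d6:H3→d7:- -> H3
  + 67.198.128.0/20 (H4) depth=20
  lookup 153.228.138.128: bits 1001100111100100100010101000 walk d0:H1→d1:-→d2:-→d3:-→d4:-→d5:-→d6:H3→d7:-→d8:H3→d9:-→d10:-→d11:-→d12:-→d13:-→d14:-→d15:-→d16:-→d17:-→d18:-→d19:-→d20:-→d21:-→d22:-→d23:-→d24:-→d25:-→d26:-→d27:-→d28:H1 -> H1
  lookup 153.228.138.137: bits 10011001111001001000101010001 walk d0:H1→d1:-→d2:-→d3:-→d4:-→d5:-→d6:H3→d7:-→d8:H3→d9:-→d10:-→d11:-→d12:-→d13:-→d14:-→d15:-→d16:-→d17:-→d18:-→d19:-→d20:-→d21:-→d22:-→d23:-→d24:-→d25:-→d26:-→d27:-→d28:H1→d29:- -> H1
  + 0.0.0.0/0 (H0) depth=0

== LOOKUPS ==
["H0","no-route","H0","no-route","no-route","H3","H3","H3","H1","H1"]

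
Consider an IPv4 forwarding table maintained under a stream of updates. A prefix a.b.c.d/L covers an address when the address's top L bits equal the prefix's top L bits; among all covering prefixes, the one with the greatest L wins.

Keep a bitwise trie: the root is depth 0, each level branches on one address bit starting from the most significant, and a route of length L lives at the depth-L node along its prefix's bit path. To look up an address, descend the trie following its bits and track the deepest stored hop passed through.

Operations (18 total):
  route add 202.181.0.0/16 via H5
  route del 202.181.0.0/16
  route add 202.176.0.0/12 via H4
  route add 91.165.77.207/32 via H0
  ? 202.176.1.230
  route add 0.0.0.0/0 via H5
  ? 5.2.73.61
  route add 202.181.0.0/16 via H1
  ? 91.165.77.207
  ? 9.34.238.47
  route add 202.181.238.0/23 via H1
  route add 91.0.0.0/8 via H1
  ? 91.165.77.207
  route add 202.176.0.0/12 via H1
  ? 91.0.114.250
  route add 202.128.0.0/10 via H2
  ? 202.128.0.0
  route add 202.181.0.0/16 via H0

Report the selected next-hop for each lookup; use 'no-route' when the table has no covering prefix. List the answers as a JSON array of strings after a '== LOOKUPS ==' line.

Process each operation:
  add 202.181.0.0/16 -> H5 at depth 16
  - 202.181.0.0/16 clear@16
  add 202.176.0.0/12 -> H4 at depth 12
  add 91.165.77.207/32 -> H0 at depth 32
  lookup 202.176.1.230: bits 1100101010110 walk d0:-→d1:-→d2:-→d3:-→d4:-→d5:-→d6:-→d7:-→d8:-→d9:-→d10:-→d11:-→d12:H4→d13:- -> H4
  add 0.0.0.0/0 -> H5 at depth 0
  lookup 5.2.73.61: bits 0 walk d0:H5→d1:- -> H5
  add 202.181.0.0/16 -> H1 at depth 16
  lookup 91.165.77.207: bits 01011011101001010100110111001111 walk d0:H5→d1:-→d2:-→d3:-→d4:-→d5:-→d6:-→d7:-→d8:-→d9:-→d10:-→d11:-→d12:-→d13:-→d14:-→d15:-→d16:-→d17:-→d18:-→d19:-→d20:-→d21:-→d22:-→d23:-→d24:-→d25:-→d26:-→d27:-→d28:-→d29:-→d30:-→d31:-→d32:H0 -> H0
  lookup 9.34.238.47: bits 0 walk d0:H5→d1:- -> H5
  add 202.181.238.0/23 -> H1 at depth 23
  add 91.0.0.0/8 -> H1 at depth 8
  lookup 91.165.77.207: bits 01011011101001010100110111001111 walk d0:H5→d1:-→d2:-→d3:-→d4:-→d5:-→d6:-→d7:-→d8:H1→d9:-→d10:-→d11:-→d12:-→d13:-→d14:-→d15:-→d16:-→d17:-→d18:-→d19:-→d20:-→d21:-→d22:-→d23:-→d24:-→d25:-→d26:-→d27:-→d28:-→d29:-→d30:-→d31:-→d32:H0 -> H0
  add 202.176.0.0/12 -> H1 at depth 12
  lookup 91.0.114.250: bits 01011011 walk d0:H5→d1:-→d2:-→d3:-→d4:-→d5:-→d6:-→d7:-→d8:H1 -> H1
  add 202.128.0.0/10 -> H2 at depth 10
  lookup 202.128.0.0: bits 1100101010 walk d0:H5→d1:-→d2:-→d3:-→d4:-→d5:-→d6:-→d7:-→d8:-→d9:-→d10:H2 -> H2
  add 202.181.0.0/16 -> H0 at depth 16

== LOOKUPS ==
["H4","H5","H0","H5","H0","H1","H2"]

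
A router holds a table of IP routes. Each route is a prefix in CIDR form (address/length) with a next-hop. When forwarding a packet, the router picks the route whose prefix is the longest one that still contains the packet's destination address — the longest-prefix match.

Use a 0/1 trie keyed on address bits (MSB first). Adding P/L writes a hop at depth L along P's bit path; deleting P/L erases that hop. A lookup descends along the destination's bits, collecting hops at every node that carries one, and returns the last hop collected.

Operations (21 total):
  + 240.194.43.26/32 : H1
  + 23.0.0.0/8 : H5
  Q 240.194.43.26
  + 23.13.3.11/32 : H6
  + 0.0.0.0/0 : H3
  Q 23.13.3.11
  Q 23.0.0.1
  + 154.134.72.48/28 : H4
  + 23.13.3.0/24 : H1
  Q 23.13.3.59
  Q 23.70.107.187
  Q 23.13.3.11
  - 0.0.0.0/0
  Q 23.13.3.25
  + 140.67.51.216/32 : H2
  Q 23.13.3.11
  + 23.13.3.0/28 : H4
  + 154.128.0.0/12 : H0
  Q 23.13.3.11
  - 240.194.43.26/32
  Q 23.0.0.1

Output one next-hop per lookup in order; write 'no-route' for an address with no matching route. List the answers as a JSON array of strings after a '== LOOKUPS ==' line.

Apply in order:
  + 240.194.43.26/32 (H1) depth=32
  + 23.0.0.0/8 (H5) depth=8
  Q 240.194.43.26: descend 11110000110000100010101100011010 ; hops seen [H1] ; pick H1
  + 23.13.3.11/32 (H6) depth=32
  + 0.0.0.0/0 (H3) depth=0
  Q 23.13.3.11: descend 00010111000011010000001100001011 ; hops seen [H3,H5,H6] ; pick H6
  Q 23.0.0.1: descend 000101110000 ; hops seen [H3,H5] ; pick H5
  + 154.134.72.48/28 (H4) depth=28
  + 23.13.3.0/24 (H1) depth=24
  Q 23.13.3.59: descend 00010111000011010000001100 ; hops seen [H3,H5,H1] ; pick H1
  Q 23.70.107.187: descend 000101110 ; hops seen [H3,H5] ; pick H5
  Q 23.13.3.11: descend 00010111000011010000001100001011 ; hops seen [H3,H5,H1,H6] ; pick H6
  del 0.0.0.0/0 (clear depth 0)
  Q 23.13.3.25: descend 000101110000110100000011000 ; hops seen [H5,H1] ; pick H1
  + 140.67.51.216/32 (H2) depth=32
  Q 23.13.3.11: descend 00010111000011010000001100001011 ; hops seen [H5,H1,H6] ; pick H6
  + 23.13.3.0/28 (H4) depth=28
  + 154.128.0.0/12 (H0) depth=12
  Q 23.13.3.11: descend 00010111000011010000001100001011 ; hops seen [H5,H1,H4,H6] ; pick H6
  del 240.194.43.26/32 (clear depth 32)
  Q 23.0.0.1: descend 000101110000 ; hops seen [H5] ; pick H5

== LOOKUPS ==
["H1","H6","H5","H1","H5","H6","H1","H6","H6","H5"]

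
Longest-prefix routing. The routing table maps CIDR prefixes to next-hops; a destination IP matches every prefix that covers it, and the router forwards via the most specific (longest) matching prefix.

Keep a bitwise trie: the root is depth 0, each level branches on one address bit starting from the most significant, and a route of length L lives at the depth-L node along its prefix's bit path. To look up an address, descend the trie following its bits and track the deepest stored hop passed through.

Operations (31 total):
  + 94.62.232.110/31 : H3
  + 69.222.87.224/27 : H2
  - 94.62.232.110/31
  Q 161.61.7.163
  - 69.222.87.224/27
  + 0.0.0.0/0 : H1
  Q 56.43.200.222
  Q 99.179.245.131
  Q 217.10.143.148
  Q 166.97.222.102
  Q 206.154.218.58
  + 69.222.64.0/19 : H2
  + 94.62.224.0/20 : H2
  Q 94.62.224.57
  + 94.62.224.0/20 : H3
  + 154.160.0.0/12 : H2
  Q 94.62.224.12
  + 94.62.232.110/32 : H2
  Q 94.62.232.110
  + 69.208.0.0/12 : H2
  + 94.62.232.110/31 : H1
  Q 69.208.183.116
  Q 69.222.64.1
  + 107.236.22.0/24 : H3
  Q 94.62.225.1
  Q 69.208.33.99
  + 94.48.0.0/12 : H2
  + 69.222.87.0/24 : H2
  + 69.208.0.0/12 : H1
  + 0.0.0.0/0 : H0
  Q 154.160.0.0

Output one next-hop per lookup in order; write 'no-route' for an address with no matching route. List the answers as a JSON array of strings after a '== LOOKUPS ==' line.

Process each operation:
  + 94.62.232.110/31 (H3) depth=31
  + 69.222.87.224/27 (H2) depth=27
  - 94.62.232.110/31 clear@31
  Q 161.61.7.163: descend ε ; hops seen [∅] ; pick no-route
  - 69.222.87.224/27 clear@27
  + 0.0.0.0/0 (H1) depth=0
  Q 56.43.200.222: descend 0 ; hops seen [H1] ; pick H1
  Q 99.179.245.131: descend 01 ; hops seen [H1] ; pick H1
  Q 217.10.143.148: descend ε ; hops seen [H1] ; pick H1
  Q 166.97.222.102: descend ε ; hops seen [H1] ; pick H1
  Q 206.154.218.58: descend ε ; hops seen [H1] ; pick H1
  + 69.222.64.0/19 (H2) depth=19
  + 94.62.224.0/20 (H2) depth=20
  Q 94.62.224.57: descend 01011110001111101110 ; hops seen [H1,H2] ; pick H2
  + 94.62.224.0/20 (H3) depth=20
  + 154.160.0.0/12 (H2) depth=12
  Q 94.62.224.12: descend 01011110001111101110 ; hops seen [H1,H3] ; pick H3
  + 94.62.232.110/32 (H2) depth=32
  Q 94.62.232.110: descend 01011110001111101110100001101110 ; hops seen [H1,H3,H2] ; pick H2
  + 69.208.0.0/12 (H2) depth=12
  + 94.62.232.110/31 (H1) depth=31
  Q 69.208.183.116: descend 010001011101 ; hops seen [H1,H2] ; pick H2
  Q 69.222.64.1: descend 0100010111011110010 ; hops seen [H1,H2,H2] ; pick H2
  + 107.236.22.0/24 (H3) depth=24
  Q 94.62.225.1: descend 01011110001111101110 ; hops seen [H1,H3] ; pick H3
  Q 69.208.33.99: descend 010001011101 ; hops seen [H1,H2] ; pick H2
  + 94.48.0.0/12 (H2) depth=12
  + 69.222.87.0/24 (H2) depth=24
  + 69.208.0.0/12 (H1) depth=12
  + 0.0.0.0/0 (H0) depth=0
  Q 154.160.0.0: descend 100110101010 ; hops seen [H0,H2] ; pick H2

== LOOKUPS ==
["no-route","H1","H1","H1","H1","H1","H2","H3","H2","H2","H2","H3","H2","H2"]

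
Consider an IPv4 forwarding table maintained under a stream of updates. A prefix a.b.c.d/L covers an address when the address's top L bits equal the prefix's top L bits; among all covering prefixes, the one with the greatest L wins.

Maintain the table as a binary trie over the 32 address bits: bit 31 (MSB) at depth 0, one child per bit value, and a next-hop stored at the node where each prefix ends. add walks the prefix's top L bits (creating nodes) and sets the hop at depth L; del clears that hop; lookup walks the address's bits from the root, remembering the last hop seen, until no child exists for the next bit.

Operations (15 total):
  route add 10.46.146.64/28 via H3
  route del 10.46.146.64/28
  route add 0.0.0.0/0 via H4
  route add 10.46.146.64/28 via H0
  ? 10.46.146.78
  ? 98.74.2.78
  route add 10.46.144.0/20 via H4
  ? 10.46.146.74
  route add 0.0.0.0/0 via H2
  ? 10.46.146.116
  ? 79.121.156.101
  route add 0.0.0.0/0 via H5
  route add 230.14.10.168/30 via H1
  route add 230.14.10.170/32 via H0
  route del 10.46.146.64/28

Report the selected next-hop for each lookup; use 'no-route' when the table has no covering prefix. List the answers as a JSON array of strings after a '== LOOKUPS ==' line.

Trace:
  + 10.46.146.64/28 (H3) depth=28
  del 10.46.146.64/28 (clear depth 28)
  + 0.0.0.0/0 (H4) depth=0
  + 10.46.146.64/28 (H0) depth=28
  lookup 10.46.146.78: bits 0000101000101110100100100100 walk d0:H4→d1:-→d2:-→d3:-→d4:-→d5:-→d6:-→d7:-→d8:-→d9:-→d10:-→d11:-→d12:-→d13:-→d14:-→d15:-→d16:-→d17:-→d18:-→d19:-→d20:-→d21:-→d22:-→d23:-→d24:-→d25:-→d26:-→d27:-→d28:H0 -> H0
  lookup 98.74.2.78: bits 0 walk d0:H4→d1:- -> H4
  + 10.46.144.0/20 (H4) depth=20
  lookup 10.46.146.74: bits 0000101000101110100100100100 walk d0:H4→d1:-→d2:-→d3:-→d4:-→d5:-→d6:-→d7:-→d8:-→d9:-→d10:-→d11:-→d12:-→d13:-→d14:-→d15:-→d16:-→d17:-→d18:-→d19:-→d20:H4→d21:-→d22:-→d23:-→d24:-→d25:-→d26:-→d27:-→d28:H0 -> H0
  + 0.0.0.0/0 (H2) depth=0
  lookup 10.46.146.116: bits 00001010001011101001001001 walk d0:H2→d1:-→d2:-→d3:-→d4:-→d5:-→d6:-→d7:-→d8:-→d9:-→d10:-→d11:-→d12:-→d13:-→d14:-→d15:-→d16:-→d17:-→d18:-→d19:-→d20:H4→d21:-→d22:-→d23:-→d24:-→d25:-→d26:- -> H4
  lookup 79.121.156.101: bits 0 walk d0:H2→d1:- -> H2
  + 0.0.0.0/0 (H5) depth=0
  + 230.14.10.168/30 (H1) depth=30
  + 230.14.10.170/32 (H0) depth=32
  del 10.46.146.64/28 (clear depth 28)

== LOOKUPS ==
["H0","H4","H0","H4","H2"]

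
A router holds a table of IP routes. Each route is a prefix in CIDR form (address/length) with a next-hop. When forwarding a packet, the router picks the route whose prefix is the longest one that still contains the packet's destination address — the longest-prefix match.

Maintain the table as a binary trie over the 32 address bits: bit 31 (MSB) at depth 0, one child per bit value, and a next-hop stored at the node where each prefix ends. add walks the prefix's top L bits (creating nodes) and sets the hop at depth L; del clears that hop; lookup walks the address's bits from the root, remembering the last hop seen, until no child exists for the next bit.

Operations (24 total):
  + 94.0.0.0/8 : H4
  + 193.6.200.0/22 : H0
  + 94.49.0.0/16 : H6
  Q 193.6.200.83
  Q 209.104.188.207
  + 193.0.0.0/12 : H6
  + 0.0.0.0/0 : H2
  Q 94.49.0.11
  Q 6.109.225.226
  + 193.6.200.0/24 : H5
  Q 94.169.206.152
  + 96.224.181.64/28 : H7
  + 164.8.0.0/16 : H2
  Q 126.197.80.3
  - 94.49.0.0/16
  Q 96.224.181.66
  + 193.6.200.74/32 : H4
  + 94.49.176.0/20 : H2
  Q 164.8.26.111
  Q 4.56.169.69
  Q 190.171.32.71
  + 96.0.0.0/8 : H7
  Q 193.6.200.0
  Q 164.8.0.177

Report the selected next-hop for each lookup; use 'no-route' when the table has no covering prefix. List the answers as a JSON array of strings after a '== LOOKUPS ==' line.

Trace:
  add 94.0.0.0/8 -> H4 at depth 8
  add 193.6.200.0/22 -> H0 at depth 22
  add 94.49.0.0/16 -> H6 at depth 16
  Q 193.6.200.83: descend 1100000100000110110010 ; hops seen [H0] ; pick H0
  Q 209.104.188.207: descend 110 ; hops seen [∅] ; pick no-route
  add 193.0.0.0/12 -> H6 at depth 12
  add 0.0.0.0/0 -> H2 at depth 0
  Q 94.49.0.11: descend 0101111000110001 ; hops seen [H2,H4,H6] ; pick H6
  Q 6.109.225.226: descend 0 ; hops seen [H2] ; pick H2
  add 193.6.200.0/24 -> H5 at depth 24
  Q 94.169.206.152: descend 01011110 ; hops seen [H2,H4] ; pick H4
  add 96.224.181.64/28 -> H7 at depth 28
  add 164.8.0.0/16 -> H2 at depth 16
  Q 126.197.80.3: descend 011 ; hops seen [H2] ; pick H2
  - 94.49.0.0/16 clear@16
  Q 96.224.181.66: descend 0110000011100000101101010100 ; hops seen [H2,H7] ; pick H7
  add 193.6.200.74/32 -> H4 at depth 32
  add 94.49.176.0/20 -> H2 at depth 20
  Q 164.8.26.111: descend 1010010000001000 ; hops seen [H2,H2] ; pick H2
  Q 4.56.169.69: descend 0 ; hops seen [H2] ; pick H2
  Q 190.171.32.71: descend 101 ; hops seen [H2] ; pick H2
  add 96.0.0.0/8 -> H7 at depth 8
  Q 193.6.200.0: descend 1100000100000110110010000 ; hops seen [H2,H6,H0,H5] ; pick H5
  Q 164.8.0.177: descend 1010010000001000 ; hops seen [H2,H2] ; pick H2

== LOOKUPS ==
["H0","no-route","H6","H2","H4","H2","H7","H2","H2","H2","H5","H2"]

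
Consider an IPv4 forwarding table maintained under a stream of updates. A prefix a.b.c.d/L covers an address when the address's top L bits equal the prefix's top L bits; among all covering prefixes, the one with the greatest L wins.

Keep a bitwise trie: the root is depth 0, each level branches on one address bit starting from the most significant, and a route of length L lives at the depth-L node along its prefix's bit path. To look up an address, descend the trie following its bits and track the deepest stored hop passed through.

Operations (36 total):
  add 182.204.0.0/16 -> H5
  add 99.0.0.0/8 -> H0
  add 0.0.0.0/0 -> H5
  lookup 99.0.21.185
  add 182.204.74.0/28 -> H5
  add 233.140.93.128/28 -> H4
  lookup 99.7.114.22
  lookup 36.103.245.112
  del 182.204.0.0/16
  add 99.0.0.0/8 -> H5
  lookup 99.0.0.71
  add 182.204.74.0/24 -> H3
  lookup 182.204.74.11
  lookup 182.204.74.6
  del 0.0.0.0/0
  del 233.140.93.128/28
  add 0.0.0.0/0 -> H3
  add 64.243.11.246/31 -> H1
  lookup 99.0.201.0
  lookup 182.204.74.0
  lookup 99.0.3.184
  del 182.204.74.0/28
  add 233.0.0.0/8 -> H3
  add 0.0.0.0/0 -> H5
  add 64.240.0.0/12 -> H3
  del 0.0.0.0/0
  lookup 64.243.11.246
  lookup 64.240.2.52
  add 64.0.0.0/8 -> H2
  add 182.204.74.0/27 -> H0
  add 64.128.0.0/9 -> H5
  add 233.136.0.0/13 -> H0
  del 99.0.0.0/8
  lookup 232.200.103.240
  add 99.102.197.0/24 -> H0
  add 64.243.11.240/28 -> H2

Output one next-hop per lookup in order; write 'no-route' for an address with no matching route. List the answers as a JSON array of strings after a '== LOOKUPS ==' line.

Trace:
  add 182.204.0.0/16 -> H5 at depth 16
  add 99.0.0.0/8 -> H0 at depth 8
  add 0.0.0.0/0 -> H5 at depth 0
  Q 99.0.21.185: descend 01100011 ; hops seen [H5,H0] ; pick H0
  add 182.204.74.0/28 -> H5 at depth 28
  add 233.140.93.128/28 -> H4 at depth 28
  Q 99.7.114.22: descend 01100011 ; hops seen [H5,H0] ; pick H0
  Q 36.103.245.112: descend 0 ; hops seen [H5] ; pick H5
  - 182.204.0.0/16 clear@16
  add 99.0.0.0/8 -> H5 at depth 8
  Q 99.0.0.71: descend 01100011 ; hops seen [H5,H5] ; pick H5
  add 182.204.74.0/24 -> H3 at depth 24
  Q 182.204.74.11: descend 1011011011001100010010100000 ; hops seen [H5,H3,H5] ; pick H5
  Q 182.204.74.6: descend 1011011011001100010010100000 ; hops seen [H5,H3,H5] ; pick H5
  - 0.0.0.0/0 clear@0
  - 233.140.93.128/28 clear@28
  add 0.0.0.0/0 -> H3 at depth 0
  add 64.243.11.246/31 -> H1 at depth 31
  Q 99.0.201.0: descend 01100011 ; hops seen [H3,H5] ; pick H5
  Q 182.204.74.0: descend 1011011011001100010010100000 ; hops seen [H3,H3,H5] ; pick H5
  Q 99.0.3.184: descend 01100011 ; hops seen [H3,H5] ; pick H5
  - 182.204.74.0/28 clear@28
  add 233.0.0.0/8 -> H3 at depth 8
  add 0.0.0.0/0 -> H5 at depth 0
  add 64.240.0.0/12 -> H3 at depth 12
  - 0.0.0.0/0 clear@0
  Q 64.243.11.246: descend 0100000011110011000010111111011 ; hops seen [H3,H1] ; pick H1
  Q 64.240.2.52: descend 01000000111100 ; hops seen [H3] ; pick H3
  add 64.0.0.0/8 -> H2 at depth 8
  add 182.204.74.0/27 -> H0 at depth 27
  add 64.128.0.0/9 -> H5 at depth 9
  add 233.136.0.0/13 -> H0 at depth 13
  - 99.0.0.0/8 clear@8
  Q 232.200.103.240: descend 1110100 ; hops seen [∅] ; pick no-route
  add 99.102.197.0/24 -> H0 at depth 24
  add 64.243.11.240/28 -> H2 at depth 28

== LOOKUPS ==
["H0","H0","H5","H5","H5","H5","H5","H5","H5","H1","H3","no-route"]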